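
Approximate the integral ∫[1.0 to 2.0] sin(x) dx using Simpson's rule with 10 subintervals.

f(x) = sin(x)
a = 1.0, b = 2.0, n = 10
h = (b - a)/n = 0.100000

Simpson's rule: (h/3)[f(x₀) + 4f(x₁) + 2f(x₂) + ... + f(xₙ)]

x_0 = 1.0000, f(x_0) = 0.841471, coefficient = 1
x_1 = 1.1000, f(x_1) = 0.891207, coefficient = 4
x_2 = 1.2000, f(x_2) = 0.932039, coefficient = 2
x_3 = 1.3000, f(x_3) = 0.963558, coefficient = 4
x_4 = 1.4000, f(x_4) = 0.985450, coefficient = 2
x_5 = 1.5000, f(x_5) = 0.997495, coefficient = 4
x_6 = 1.6000, f(x_6) = 0.999574, coefficient = 2
x_7 = 1.7000, f(x_7) = 0.991665, coefficient = 4
x_8 = 1.8000, f(x_8) = 0.973848, coefficient = 2
x_9 = 1.9000, f(x_9) = 0.946300, coefficient = 4
x_10 = 2.0000, f(x_10) = 0.909297, coefficient = 1

I ≈ (0.100000/3) × 28.693490 = 0.956450
Exact value: 0.956449
Error: 0.000001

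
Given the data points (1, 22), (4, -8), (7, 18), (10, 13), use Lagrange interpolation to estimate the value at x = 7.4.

Lagrange interpolation formula:
P(x) = Σ yᵢ × Lᵢ(x)
where Lᵢ(x) = Π_{j≠i} (x - xⱼ)/(xᵢ - xⱼ)

L_0(7.4) = (7.4 - 4)/(1 - 4) × (7.4 - 7)/(1 - 7) × (7.4 - 10)/(1 - 10) = 0.021827
L_1(7.4) = (7.4 - 1)/(4 - 1) × (7.4 - 7)/(4 - 7) × (7.4 - 10)/(4 - 10) = -0.123259
L_2(7.4) = (7.4 - 1)/(7 - 1) × (7.4 - 4)/(7 - 4) × (7.4 - 10)/(7 - 10) = 1.047704
L_3(7.4) = (7.4 - 1)/(10 - 1) × (7.4 - 4)/(10 - 4) × (7.4 - 7)/(10 - 7) = 0.053728

P(7.4) = 22×L_0(7.4) + (-8)×L_1(7.4) + 18×L_2(7.4) + 13×L_3(7.4)
P(7.4) = 21.023407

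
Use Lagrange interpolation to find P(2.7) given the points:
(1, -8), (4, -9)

Lagrange interpolation formula:
P(x) = Σ yᵢ × Lᵢ(x)
where Lᵢ(x) = Π_{j≠i} (x - xⱼ)/(xᵢ - xⱼ)

L_0(2.7) = (2.7 - 4)/(1 - 4) = 0.433333
L_1(2.7) = (2.7 - 1)/(4 - 1) = 0.566667

P(2.7) = (-8)×L_0(2.7) + (-9)×L_1(2.7)
P(2.7) = -8.566667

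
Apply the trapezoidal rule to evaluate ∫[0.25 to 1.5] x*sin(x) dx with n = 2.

f(x) = x*sin(x)
a = 0.25, b = 1.5, n = 2
h = (b - a)/n = 0.625000

Trapezoidal rule: (h/2)[f(x₀) + 2f(x₁) + 2f(x₂) + ... + f(xₙ)]

x_0 = 0.2500, f(x_0) = 0.061851, coefficient = 1
x_1 = 0.8750, f(x_1) = 0.671601, coefficient = 2
x_2 = 1.5000, f(x_2) = 1.496242, coefficient = 1

I ≈ (0.625000/2) × 2.901295 = 0.906655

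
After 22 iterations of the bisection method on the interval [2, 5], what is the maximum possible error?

Bisection error bound: |error| ≤ (b-a)/2^n
|error| ≤ (5 - 2)/2^22 = 3/2^22
|error| ≤ 0.0000007153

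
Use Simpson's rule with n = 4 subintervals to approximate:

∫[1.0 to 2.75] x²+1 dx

f(x) = x²+1
a = 1.0, b = 2.75, n = 4
h = (b - a)/n = 0.437500

Simpson's rule: (h/3)[f(x₀) + 4f(x₁) + 2f(x₂) + ... + f(xₙ)]

x_0 = 1.0000, f(x_0) = 2.000000, coefficient = 1
x_1 = 1.4375, f(x_1) = 3.066406, coefficient = 4
x_2 = 1.8750, f(x_2) = 4.515625, coefficient = 2
x_3 = 2.3125, f(x_3) = 6.347656, coefficient = 4
x_4 = 2.7500, f(x_4) = 8.562500, coefficient = 1

I ≈ (0.437500/3) × 57.250000 = 8.348958
Exact value: 8.348958
Error: 0.000000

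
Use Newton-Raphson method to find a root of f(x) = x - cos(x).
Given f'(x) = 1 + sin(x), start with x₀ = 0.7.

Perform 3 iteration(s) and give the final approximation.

f(x) = x - cos(x)
f'(x) = 1 + sin(x)
x₀ = 0.7

Newton-Raphson formula: x_{n+1} = x_n - f(x_n)/f'(x_n)

Iteration 1:
  f(0.700000) = -0.064842
  f'(0.700000) = 1.644218
  x_1 = 0.700000 - (-0.064842)/1.644218 = 0.739436
Iteration 2:
  f(0.739436) = 0.000588
  f'(0.739436) = 1.673872
  x_2 = 0.739436 - 0.000588/1.673872 = 0.739085
Iteration 3:
  f(0.739085) = 0.000000
  f'(0.739085) = 1.673612
  x_3 = 0.739085 - 0.000000/1.673612 = 0.739085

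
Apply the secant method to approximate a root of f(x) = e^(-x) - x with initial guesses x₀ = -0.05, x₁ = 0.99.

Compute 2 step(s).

f(x) = e^(-x) - x
x₀ = -0.05, x₁ = 0.99

Secant formula: x_{n+1} = x_n - f(x_n)(x_n - x_{n-1})/(f(x_n) - f(x_{n-1}))

Iteration 1:
  f(-0.050000) = 1.101271
  f(0.990000) = -0.618423
  x_2 = 0.990000 - (-0.618423)×(0.990000 - (-0.050000))/(-0.618423 - 1.101271)
       = 0.616003
Iteration 2:
  f(0.990000) = -0.618423
  f(0.616003) = -0.075904
  x_3 = 0.616003 - (-0.075904)×(0.616003 - 0.990000)/(-0.075904 - (-0.618423))
       = 0.563677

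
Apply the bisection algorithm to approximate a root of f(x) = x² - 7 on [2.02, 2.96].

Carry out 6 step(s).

f(x) = x² - 7
Initial interval: [2.02, 2.96]

Iteration 1:
  c_1 = (2.020000 + 2.960000)/2 = 2.490000
  f(c_1) = f(2.490000) = -0.799900
  f(a) × f(c) ≥ 0, new interval: [2.490000, 2.960000]
Iteration 2:
  c_2 = (2.490000 + 2.960000)/2 = 2.725000
  f(c_2) = f(2.725000) = 0.425625
  f(a) × f(c) < 0, new interval: [2.490000, 2.725000]
Iteration 3:
  c_3 = (2.490000 + 2.725000)/2 = 2.607500
  f(c_3) = f(2.607500) = -0.200944
  f(a) × f(c) ≥ 0, new interval: [2.607500, 2.725000]
Iteration 4:
  c_4 = (2.607500 + 2.725000)/2 = 2.666250
  f(c_4) = f(2.666250) = 0.108889
  f(a) × f(c) < 0, new interval: [2.607500, 2.666250]
Iteration 5:
  c_5 = (2.607500 + 2.666250)/2 = 2.636875
  f(c_5) = f(2.636875) = -0.046890
  f(a) × f(c) ≥ 0, new interval: [2.636875, 2.666250]
Iteration 6:
  c_6 = (2.636875 + 2.666250)/2 = 2.651562
  f(c_6) = f(2.651562) = 0.030784
  f(a) × f(c) < 0, new interval: [2.636875, 2.651562]

After 6 iteration(s), the approximation is c_6 = 2.651562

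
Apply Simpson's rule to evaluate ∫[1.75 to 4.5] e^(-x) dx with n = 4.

f(x) = e^(-x)
a = 1.75, b = 4.5, n = 4
h = (b - a)/n = 0.687500

Simpson's rule: (h/3)[f(x₀) + 4f(x₁) + 2f(x₂) + ... + f(xₙ)]

x_0 = 1.7500, f(x_0) = 0.173774, coefficient = 1
x_1 = 2.4375, f(x_1) = 0.087379, coefficient = 4
x_2 = 3.1250, f(x_2) = 0.043937, coefficient = 2
x_3 = 3.8125, f(x_3) = 0.022093, coefficient = 4
x_4 = 4.5000, f(x_4) = 0.011109, coefficient = 1

I ≈ (0.687500/3) × 0.710644 = 0.162856
Exact value: 0.162665
Error: 0.000191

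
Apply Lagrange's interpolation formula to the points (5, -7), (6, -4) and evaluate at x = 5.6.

Lagrange interpolation formula:
P(x) = Σ yᵢ × Lᵢ(x)
where Lᵢ(x) = Π_{j≠i} (x - xⱼ)/(xᵢ - xⱼ)

L_0(5.6) = (5.6 - 6)/(5 - 6) = 0.400000
L_1(5.6) = (5.6 - 5)/(6 - 5) = 0.600000

P(5.6) = (-7)×L_0(5.6) + (-4)×L_1(5.6)
P(5.6) = -5.200000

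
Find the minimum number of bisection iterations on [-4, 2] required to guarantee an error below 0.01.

We need (b-a)/2^n ≤ 0.01
(2 - (-4))/2^n ≤ 0.01
6/2^n ≤ 0.01
2^n ≥ 600
n ≥ log₂(600) = 9.23
n ≥ 10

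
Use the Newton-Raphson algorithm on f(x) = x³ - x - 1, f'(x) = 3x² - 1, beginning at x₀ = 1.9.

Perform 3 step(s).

f(x) = x³ - x - 1
f'(x) = 3x² - 1
x₀ = 1.9

Newton-Raphson formula: x_{n+1} = x_n - f(x_n)/f'(x_n)

Iteration 1:
  f(1.900000) = 3.959000
  f'(1.900000) = 9.830000
  x_1 = 1.900000 - 3.959000/9.830000 = 1.497253
Iteration 2:
  f(1.497253) = 0.859240
  f'(1.497253) = 5.725302
  x_2 = 1.497253 - 0.859240/5.725302 = 1.347176
Iteration 3:
  f(1.347176) = 0.097789
  f'(1.347176) = 4.444646
  x_3 = 1.347176 - 0.097789/4.444646 = 1.325174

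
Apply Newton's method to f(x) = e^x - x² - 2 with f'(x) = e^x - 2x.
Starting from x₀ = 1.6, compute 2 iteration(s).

f(x) = e^x - x² - 2
f'(x) = e^x - 2x
x₀ = 1.6

Newton-Raphson formula: x_{n+1} = x_n - f(x_n)/f'(x_n)

Iteration 1:
  f(1.600000) = 0.393032
  f'(1.600000) = 1.753032
  x_1 = 1.600000 - 0.393032/1.753032 = 1.375799
Iteration 2:
  f(1.375799) = 0.065415
  f'(1.375799) = 1.206639
  x_2 = 1.375799 - 0.065415/1.206639 = 1.321586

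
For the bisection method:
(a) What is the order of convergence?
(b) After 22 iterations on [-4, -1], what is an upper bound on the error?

(a) Bisection has linear (order 1) convergence; the error is halved each step.

(b) Error bound = (b-a)/2^n = (-1 - (-4))/2^{22}
    = 3/2^{22}

(a) 1 (linear); (b) error ≤ 7.15e-07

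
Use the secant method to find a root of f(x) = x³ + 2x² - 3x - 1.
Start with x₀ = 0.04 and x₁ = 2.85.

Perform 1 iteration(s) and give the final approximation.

f(x) = x³ + 2x² - 3x - 1
x₀ = 0.04, x₁ = 2.85

Secant formula: x_{n+1} = x_n - f(x_n)(x_n - x_{n-1})/(f(x_n) - f(x_{n-1}))

Iteration 1:
  f(0.040000) = -1.116736
  f(2.850000) = 29.844125
  x_2 = 2.850000 - 29.844125×(2.850000 - 0.040000)/(29.844125 - (-1.116736))
       = 0.141355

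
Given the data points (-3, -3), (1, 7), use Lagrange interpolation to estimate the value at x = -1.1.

Lagrange interpolation formula:
P(x) = Σ yᵢ × Lᵢ(x)
where Lᵢ(x) = Π_{j≠i} (x - xⱼ)/(xᵢ - xⱼ)

L_0(-1.1) = (-1.1 - 1)/(-3 - 1) = 0.525000
L_1(-1.1) = (-1.1 - (-3))/(1 - (-3)) = 0.475000

P(-1.1) = (-3)×L_0(-1.1) + 7×L_1(-1.1)
P(-1.1) = 1.750000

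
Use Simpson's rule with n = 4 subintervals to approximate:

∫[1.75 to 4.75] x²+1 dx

f(x) = x²+1
a = 1.75, b = 4.75, n = 4
h = (b - a)/n = 0.750000

Simpson's rule: (h/3)[f(x₀) + 4f(x₁) + 2f(x₂) + ... + f(xₙ)]

x_0 = 1.7500, f(x_0) = 4.062500, coefficient = 1
x_1 = 2.5000, f(x_1) = 7.250000, coefficient = 4
x_2 = 3.2500, f(x_2) = 11.562500, coefficient = 2
x_3 = 4.0000, f(x_3) = 17.000000, coefficient = 4
x_4 = 4.7500, f(x_4) = 23.562500, coefficient = 1

I ≈ (0.750000/3) × 147.750000 = 36.937500
Exact value: 36.937500
Error: 0.000000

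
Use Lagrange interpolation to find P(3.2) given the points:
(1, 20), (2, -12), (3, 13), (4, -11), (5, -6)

Lagrange interpolation formula:
P(x) = Σ yᵢ × Lᵢ(x)
where Lᵢ(x) = Π_{j≠i} (x - xⱼ)/(xᵢ - xⱼ)

L_0(3.2) = (3.2 - 2)/(1 - 2) × (3.2 - 3)/(1 - 3) × (3.2 - 4)/(1 - 4) × (3.2 - 5)/(1 - 5) = 0.014400
L_1(3.2) = (3.2 - 1)/(2 - 1) × (3.2 - 3)/(2 - 3) × (3.2 - 4)/(2 - 4) × (3.2 - 5)/(2 - 5) = -0.105600
L_2(3.2) = (3.2 - 1)/(3 - 1) × (3.2 - 2)/(3 - 2) × (3.2 - 4)/(3 - 4) × (3.2 - 5)/(3 - 5) = 0.950400
L_3(3.2) = (3.2 - 1)/(4 - 1) × (3.2 - 2)/(4 - 2) × (3.2 - 3)/(4 - 3) × (3.2 - 5)/(4 - 5) = 0.158400
L_4(3.2) = (3.2 - 1)/(5 - 1) × (3.2 - 2)/(5 - 2) × (3.2 - 3)/(5 - 3) × (3.2 - 4)/(5 - 4) = -0.017600

P(3.2) = 20×L_0(3.2) + (-12)×L_1(3.2) + 13×L_2(3.2) + (-11)×L_3(3.2) + (-6)×L_4(3.2)
P(3.2) = 12.273600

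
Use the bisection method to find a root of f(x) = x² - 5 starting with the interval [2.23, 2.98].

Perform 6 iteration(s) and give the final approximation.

f(x) = x² - 5
Initial interval: [2.23, 2.98]

Iteration 1:
  c_1 = (2.230000 + 2.980000)/2 = 2.605000
  f(c_1) = f(2.605000) = 1.786025
  f(a) × f(c) < 0, new interval: [2.230000, 2.605000]
Iteration 2:
  c_2 = (2.230000 + 2.605000)/2 = 2.417500
  f(c_2) = f(2.417500) = 0.844306
  f(a) × f(c) < 0, new interval: [2.230000, 2.417500]
Iteration 3:
  c_3 = (2.230000 + 2.417500)/2 = 2.323750
  f(c_3) = f(2.323750) = 0.399814
  f(a) × f(c) < 0, new interval: [2.230000, 2.323750]
Iteration 4:
  c_4 = (2.230000 + 2.323750)/2 = 2.276875
  f(c_4) = f(2.276875) = 0.184160
  f(a) × f(c) < 0, new interval: [2.230000, 2.276875]
Iteration 5:
  c_5 = (2.230000 + 2.276875)/2 = 2.253437
  f(c_5) = f(2.253437) = 0.077981
  f(a) × f(c) < 0, new interval: [2.230000, 2.253437]
Iteration 6:
  c_6 = (2.230000 + 2.253437)/2 = 2.241719
  f(c_6) = f(2.241719) = 0.025303
  f(a) × f(c) < 0, new interval: [2.230000, 2.241719]

After 6 iteration(s), the approximation is c_6 = 2.241719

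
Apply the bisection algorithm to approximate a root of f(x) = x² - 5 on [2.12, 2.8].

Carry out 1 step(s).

f(x) = x² - 5
Initial interval: [2.12, 2.8]

Iteration 1:
  c_1 = (2.120000 + 2.800000)/2 = 2.460000
  f(c_1) = f(2.460000) = 1.051600
  f(a) × f(c) < 0, new interval: [2.120000, 2.460000]

After 1 iteration(s), the approximation is c_1 = 2.460000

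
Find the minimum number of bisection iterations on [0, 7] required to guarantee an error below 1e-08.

We need (b-a)/2^n ≤ 1e-08
(7 - 0)/2^n ≤ 1e-08
7/2^n ≤ 1e-08
2^n ≥ 700000000
n ≥ log₂(700000000) = 29.38
n ≥ 30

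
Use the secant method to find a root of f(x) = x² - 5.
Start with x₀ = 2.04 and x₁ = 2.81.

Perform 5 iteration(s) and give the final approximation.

f(x) = x² - 5
x₀ = 2.04, x₁ = 2.81

Secant formula: x_{n+1} = x_n - f(x_n)(x_n - x_{n-1})/(f(x_n) - f(x_{n-1}))

Iteration 1:
  f(2.040000) = -0.838400
  f(2.810000) = 2.896100
  x_2 = 2.810000 - 2.896100×(2.810000 - 2.040000)/(2.896100 - (-0.838400))
       = 2.212866
Iteration 2:
  f(2.810000) = 2.896100
  f(2.212866) = -0.103224
  x_3 = 2.212866 - (-0.103224)×(2.212866 - 2.810000)/(-0.103224 - 2.896100)
       = 2.233417
Iteration 3:
  f(2.212866) = -0.103224
  f(2.233417) = -0.011849
  x_4 = 2.233417 - (-0.011849)×(2.233417 - 2.212866)/(-0.011849 - (-0.103224))
       = 2.236082
Iteration 4:
  f(2.233417) = -0.011849
  f(2.236082) = 0.000062
  x_5 = 2.236082 - 0.000062×(2.236082 - 2.233417)/(0.000062 - (-0.011849))
       = 2.236068
Iteration 5:
  f(2.236082) = 0.000062
  f(2.236068) = 0.000000
  x_6 = 2.236068 - 0.000000×(2.236068 - 2.236082)/(0.000000 - 0.000062)
       = 2.236068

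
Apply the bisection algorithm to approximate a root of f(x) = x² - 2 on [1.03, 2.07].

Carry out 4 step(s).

f(x) = x² - 2
Initial interval: [1.03, 2.07]

Iteration 1:
  c_1 = (1.030000 + 2.070000)/2 = 1.550000
  f(c_1) = f(1.550000) = 0.402500
  f(a) × f(c) < 0, new interval: [1.030000, 1.550000]
Iteration 2:
  c_2 = (1.030000 + 1.550000)/2 = 1.290000
  f(c_2) = f(1.290000) = -0.335900
  f(a) × f(c) ≥ 0, new interval: [1.290000, 1.550000]
Iteration 3:
  c_3 = (1.290000 + 1.550000)/2 = 1.420000
  f(c_3) = f(1.420000) = 0.016400
  f(a) × f(c) < 0, new interval: [1.290000, 1.420000]
Iteration 4:
  c_4 = (1.290000 + 1.420000)/2 = 1.355000
  f(c_4) = f(1.355000) = -0.163975
  f(a) × f(c) ≥ 0, new interval: [1.355000, 1.420000]

After 4 iteration(s), the approximation is c_4 = 1.355000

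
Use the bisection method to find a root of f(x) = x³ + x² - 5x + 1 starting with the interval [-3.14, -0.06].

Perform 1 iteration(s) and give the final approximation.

f(x) = x³ + x² - 5x + 1
Initial interval: [-3.14, -0.06]

Iteration 1:
  c_1 = (-3.140000 + (-0.060000))/2 = -1.600000
  f(c_1) = f(-1.600000) = 7.464000
  f(a) × f(c) < 0, new interval: [-3.140000, -1.600000]

After 1 iteration(s), the approximation is c_1 = -1.600000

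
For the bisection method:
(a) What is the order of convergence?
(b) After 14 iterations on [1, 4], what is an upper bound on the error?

(a) Bisection has linear (order 1) convergence; the error is halved each step.

(b) Error bound = (b-a)/2^n = (4 - 1)/2^{14}
    = 3/2^{14}

(a) 1 (linear); (b) error ≤ 1.83e-04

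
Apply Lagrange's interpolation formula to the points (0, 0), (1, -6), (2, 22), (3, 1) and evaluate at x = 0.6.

Lagrange interpolation formula:
P(x) = Σ yᵢ × Lᵢ(x)
where Lᵢ(x) = Π_{j≠i} (x - xⱼ)/(xᵢ - xⱼ)

L_0(0.6) = (0.6 - 1)/(0 - 1) × (0.6 - 2)/(0 - 2) × (0.6 - 3)/(0 - 3) = 0.224000
L_1(0.6) = (0.6 - 0)/(1 - 0) × (0.6 - 2)/(1 - 2) × (0.6 - 3)/(1 - 3) = 1.008000
L_2(0.6) = (0.6 - 0)/(2 - 0) × (0.6 - 1)/(2 - 1) × (0.6 - 3)/(2 - 3) = -0.288000
L_3(0.6) = (0.6 - 0)/(3 - 0) × (0.6 - 1)/(3 - 1) × (0.6 - 2)/(3 - 2) = 0.056000

P(0.6) = 0×L_0(0.6) + (-6)×L_1(0.6) + 22×L_2(0.6) + 1×L_3(0.6)
P(0.6) = -12.328000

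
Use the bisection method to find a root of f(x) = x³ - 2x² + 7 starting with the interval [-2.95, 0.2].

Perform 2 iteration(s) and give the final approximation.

f(x) = x³ - 2x² + 7
Initial interval: [-2.95, 0.2]

Iteration 1:
  c_1 = (-2.950000 + 0.200000)/2 = -1.375000
  f(c_1) = f(-1.375000) = 0.619141
  f(a) × f(c) < 0, new interval: [-2.950000, -1.375000]
Iteration 2:
  c_2 = (-2.950000 + (-1.375000))/2 = -2.162500
  f(c_2) = f(-2.162500) = -12.465541
  f(a) × f(c) ≥ 0, new interval: [-2.162500, -1.375000]

After 2 iteration(s), the approximation is c_2 = -2.162500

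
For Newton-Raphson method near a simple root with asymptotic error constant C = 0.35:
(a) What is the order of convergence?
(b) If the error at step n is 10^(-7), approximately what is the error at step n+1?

(a) Newton-Raphson has quadratic (order 2) convergence near simple roots.
    This means |e_{n+1}| ≈ C|e_n|².

(b) With |e_n| = 10^(-7) and C = 0.35:
    |e_{n+1}| ≈ 0.35 × (10^(-7))² = 0.35 × 10^(-14)

(a) 2 (quadratic); (b) |e_{n+1}| ≈ 3.500e-15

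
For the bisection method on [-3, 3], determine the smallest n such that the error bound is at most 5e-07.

We need (b-a)/2^n ≤ 5e-07
(3 - (-3))/2^n ≤ 5e-07
6/2^n ≤ 5e-07
2^n ≥ 12000000
n ≥ log₂(12000000) = 23.52
n ≥ 24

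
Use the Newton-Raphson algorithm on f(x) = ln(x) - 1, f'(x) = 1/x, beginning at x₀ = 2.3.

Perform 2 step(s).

f(x) = ln(x) - 1
f'(x) = 1/x
x₀ = 2.3

Newton-Raphson formula: x_{n+1} = x_n - f(x_n)/f'(x_n)

Iteration 1:
  f(2.300000) = -0.167091
  f'(2.300000) = 0.434783
  x_1 = 2.300000 - (-0.167091)/0.434783 = 2.684309
Iteration 2:
  f(2.684309) = -0.012577
  f'(2.684309) = 0.372535
  x_2 = 2.684309 - (-0.012577)/0.372535 = 2.718069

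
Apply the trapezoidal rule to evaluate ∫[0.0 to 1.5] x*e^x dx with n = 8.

f(x) = x*e^x
a = 0.0, b = 1.5, n = 8
h = (b - a)/n = 0.187500

Trapezoidal rule: (h/2)[f(x₀) + 2f(x₁) + 2f(x₂) + ... + f(xₙ)]

x_0 = 0.0000, f(x_0) = 0.000000, coefficient = 1
x_1 = 0.1875, f(x_1) = 0.226168, coefficient = 2
x_2 = 0.3750, f(x_2) = 0.545622, coefficient = 2
x_3 = 0.5625, f(x_3) = 0.987218, coefficient = 2
x_4 = 0.7500, f(x_4) = 1.587750, coefficient = 2
x_5 = 0.9375, f(x_5) = 2.393990, coefficient = 2
x_6 = 1.1250, f(x_6) = 3.465244, coefficient = 2
x_7 = 1.3125, f(x_7) = 4.876529, coefficient = 2
x_8 = 1.5000, f(x_8) = 6.722534, coefficient = 1

I ≈ (0.187500/2) × 34.887576 = 3.270710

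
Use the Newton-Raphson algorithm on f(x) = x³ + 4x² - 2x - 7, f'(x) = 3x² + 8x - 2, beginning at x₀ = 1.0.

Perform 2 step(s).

f(x) = x³ + 4x² - 2x - 7
f'(x) = 3x² + 8x - 2
x₀ = 1.0

Newton-Raphson formula: x_{n+1} = x_n - f(x_n)/f'(x_n)

Iteration 1:
  f(1.000000) = -4.000000
  f'(1.000000) = 9.000000
  x_1 = 1.000000 - (-4.000000)/9.000000 = 1.444444
Iteration 2:
  f(1.444444) = 1.470508
  f'(1.444444) = 15.814815
  x_2 = 1.444444 - 1.470508/15.814815 = 1.351462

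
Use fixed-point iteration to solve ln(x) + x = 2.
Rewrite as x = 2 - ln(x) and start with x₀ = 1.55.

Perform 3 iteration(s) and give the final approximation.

Equation: ln(x) + x = 2
Fixed-point form: x = 2 - ln(x)
x₀ = 1.55

x_1 = g(1.550000) = 1.561745
x_2 = g(1.561745) = 1.554196
x_3 = g(1.554196) = 1.559042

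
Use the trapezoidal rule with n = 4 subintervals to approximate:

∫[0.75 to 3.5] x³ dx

f(x) = x³
a = 0.75, b = 3.5, n = 4
h = (b - a)/n = 0.687500

Trapezoidal rule: (h/2)[f(x₀) + 2f(x₁) + 2f(x₂) + ... + f(xₙ)]

x_0 = 0.7500, f(x_0) = 0.421875, coefficient = 1
x_1 = 1.4375, f(x_1) = 2.970459, coefficient = 2
x_2 = 2.1250, f(x_2) = 9.595703, coefficient = 2
x_3 = 2.8125, f(x_3) = 22.247314, coefficient = 2
x_4 = 3.5000, f(x_4) = 42.875000, coefficient = 1

I ≈ (0.687500/2) × 112.923828 = 38.817566
Exact value: 37.436523
Error: 1.381042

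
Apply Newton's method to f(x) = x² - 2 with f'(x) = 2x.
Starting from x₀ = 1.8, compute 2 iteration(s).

f(x) = x² - 2
f'(x) = 2x
x₀ = 1.8

Newton-Raphson formula: x_{n+1} = x_n - f(x_n)/f'(x_n)

Iteration 1:
  f(1.800000) = 1.240000
  f'(1.800000) = 3.600000
  x_1 = 1.800000 - 1.240000/3.600000 = 1.455556
Iteration 2:
  f(1.455556) = 0.118642
  f'(1.455556) = 2.911111
  x_2 = 1.455556 - 0.118642/2.911111 = 1.414801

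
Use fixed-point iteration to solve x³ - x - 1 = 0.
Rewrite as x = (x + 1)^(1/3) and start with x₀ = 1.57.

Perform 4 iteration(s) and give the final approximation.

Equation: x³ - x - 1 = 0
Fixed-point form: x = (x + 1)^(1/3)
x₀ = 1.57

x_1 = g(1.570000) = 1.369760
x_2 = g(1.369760) = 1.333219
x_3 = g(1.333219) = 1.326331
x_4 = g(1.326331) = 1.325024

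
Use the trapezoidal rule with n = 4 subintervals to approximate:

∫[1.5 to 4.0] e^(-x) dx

f(x) = e^(-x)
a = 1.5, b = 4.0, n = 4
h = (b - a)/n = 0.625000

Trapezoidal rule: (h/2)[f(x₀) + 2f(x₁) + 2f(x₂) + ... + f(xₙ)]

x_0 = 1.5000, f(x_0) = 0.223130, coefficient = 1
x_1 = 2.1250, f(x_1) = 0.119433, coefficient = 2
x_2 = 2.7500, f(x_2) = 0.063928, coefficient = 2
x_3 = 3.3750, f(x_3) = 0.034218, coefficient = 2
x_4 = 4.0000, f(x_4) = 0.018316, coefficient = 1

I ≈ (0.625000/2) × 0.676604 = 0.211439
Exact value: 0.204815
Error: 0.006624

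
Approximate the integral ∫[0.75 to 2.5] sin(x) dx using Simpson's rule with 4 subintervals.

f(x) = sin(x)
a = 0.75, b = 2.5, n = 4
h = (b - a)/n = 0.437500

Simpson's rule: (h/3)[f(x₀) + 4f(x₁) + 2f(x₂) + ... + f(xₙ)]

x_0 = 0.7500, f(x_0) = 0.681639, coefficient = 1
x_1 = 1.1875, f(x_1) = 0.927437, coefficient = 4
x_2 = 1.6250, f(x_2) = 0.998531, coefficient = 2
x_3 = 2.0625, f(x_3) = 0.881530, coefficient = 4
x_4 = 2.5000, f(x_4) = 0.598472, coefficient = 1

I ≈ (0.437500/3) × 10.513040 = 1.533152
Exact value: 1.532832
Error: 0.000319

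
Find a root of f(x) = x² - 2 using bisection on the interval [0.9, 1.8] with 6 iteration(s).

f(x) = x² - 2
Initial interval: [0.9, 1.8]

Iteration 1:
  c_1 = (0.900000 + 1.800000)/2 = 1.350000
  f(c_1) = f(1.350000) = -0.177500
  f(a) × f(c) ≥ 0, new interval: [1.350000, 1.800000]
Iteration 2:
  c_2 = (1.350000 + 1.800000)/2 = 1.575000
  f(c_2) = f(1.575000) = 0.480625
  f(a) × f(c) < 0, new interval: [1.350000, 1.575000]
Iteration 3:
  c_3 = (1.350000 + 1.575000)/2 = 1.462500
  f(c_3) = f(1.462500) = 0.138906
  f(a) × f(c) < 0, new interval: [1.350000, 1.462500]
Iteration 4:
  c_4 = (1.350000 + 1.462500)/2 = 1.406250
  f(c_4) = f(1.406250) = -0.022461
  f(a) × f(c) ≥ 0, new interval: [1.406250, 1.462500]
Iteration 5:
  c_5 = (1.406250 + 1.462500)/2 = 1.434375
  f(c_5) = f(1.434375) = 0.057432
  f(a) × f(c) < 0, new interval: [1.406250, 1.434375]
Iteration 6:
  c_6 = (1.406250 + 1.434375)/2 = 1.420313
  f(c_6) = f(1.420313) = 0.017288
  f(a) × f(c) < 0, new interval: [1.406250, 1.420313]

After 6 iteration(s), the approximation is c_6 = 1.420313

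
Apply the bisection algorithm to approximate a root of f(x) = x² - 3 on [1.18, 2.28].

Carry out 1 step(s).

f(x) = x² - 3
Initial interval: [1.18, 2.28]

Iteration 1:
  c_1 = (1.180000 + 2.280000)/2 = 1.730000
  f(c_1) = f(1.730000) = -0.007100
  f(a) × f(c) ≥ 0, new interval: [1.730000, 2.280000]

After 1 iteration(s), the approximation is c_1 = 1.730000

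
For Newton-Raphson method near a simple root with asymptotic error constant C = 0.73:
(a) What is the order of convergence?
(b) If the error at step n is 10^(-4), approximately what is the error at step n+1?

(a) Newton-Raphson has quadratic (order 2) convergence near simple roots.
    This means |e_{n+1}| ≈ C|e_n|².

(b) With |e_n| = 10^(-4) and C = 0.73:
    |e_{n+1}| ≈ 0.73 × (10^(-4))² = 0.73 × 10^(-8)

(a) 2 (quadratic); (b) |e_{n+1}| ≈ 7.300e-09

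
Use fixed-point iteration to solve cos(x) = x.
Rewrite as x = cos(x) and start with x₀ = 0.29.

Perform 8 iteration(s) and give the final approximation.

Equation: cos(x) = x
Fixed-point form: x = cos(x)
x₀ = 0.29

x_1 = g(0.290000) = 0.958244
x_2 = g(0.958244) = 0.574958
x_3 = g(0.574958) = 0.839215
x_4 = g(0.839215) = 0.668047
x_5 = g(0.668047) = 0.785033
x_6 = g(0.785033) = 0.707365
x_7 = g(0.707365) = 0.760077
x_8 = g(0.760077) = 0.724783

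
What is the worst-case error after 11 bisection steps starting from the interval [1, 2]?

Bisection error bound: |error| ≤ (b-a)/2^n
|error| ≤ (2 - 1)/2^11 = 1/2^11
|error| ≤ 0.0004882812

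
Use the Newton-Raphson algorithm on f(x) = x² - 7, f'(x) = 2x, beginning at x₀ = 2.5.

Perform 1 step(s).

f(x) = x² - 7
f'(x) = 2x
x₀ = 2.5

Newton-Raphson formula: x_{n+1} = x_n - f(x_n)/f'(x_n)

Iteration 1:
  f(2.500000) = -0.750000
  f'(2.500000) = 5.000000
  x_1 = 2.500000 - (-0.750000)/5.000000 = 2.650000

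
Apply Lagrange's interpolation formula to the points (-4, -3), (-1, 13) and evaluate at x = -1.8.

Lagrange interpolation formula:
P(x) = Σ yᵢ × Lᵢ(x)
where Lᵢ(x) = Π_{j≠i} (x - xⱼ)/(xᵢ - xⱼ)

L_0(-1.8) = (-1.8 - (-1))/(-4 - (-1)) = 0.266667
L_1(-1.8) = (-1.8 - (-4))/(-1 - (-4)) = 0.733333

P(-1.8) = (-3)×L_0(-1.8) + 13×L_1(-1.8)
P(-1.8) = 8.733333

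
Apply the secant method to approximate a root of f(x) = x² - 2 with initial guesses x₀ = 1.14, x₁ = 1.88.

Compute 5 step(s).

f(x) = x² - 2
x₀ = 1.14, x₁ = 1.88

Secant formula: x_{n+1} = x_n - f(x_n)(x_n - x_{n-1})/(f(x_n) - f(x_{n-1}))

Iteration 1:
  f(1.140000) = -0.700400
  f(1.880000) = 1.534400
  x_2 = 1.880000 - 1.534400×(1.880000 - 1.140000)/(1.534400 - (-0.700400))
       = 1.371921
Iteration 2:
  f(1.880000) = 1.534400
  f(1.371921) = -0.117834
  x_3 = 1.371921 - (-0.117834)×(1.371921 - 1.880000)/(-0.117834 - 1.534400)
       = 1.408156
Iteration 3:
  f(1.371921) = -0.117834
  f(1.408156) = -0.017097
  x_4 = 1.408156 - (-0.017097)×(1.408156 - 1.371921)/(-0.017097 - (-0.117834))
       = 1.414306
Iteration 4:
  f(1.408156) = -0.017097
  f(1.414306) = 0.000261
  x_5 = 1.414306 - 0.000261×(1.414306 - 1.408156)/(0.000261 - (-0.017097))
       = 1.414213
Iteration 5:
  f(1.414306) = 0.000261
  f(1.414213) = -0.000001
  x_6 = 1.414213 - (-0.000001)×(1.414213 - 1.414306)/(-0.000001 - 0.000261)
       = 1.414214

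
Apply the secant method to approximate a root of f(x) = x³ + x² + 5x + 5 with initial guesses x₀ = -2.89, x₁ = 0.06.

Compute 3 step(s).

f(x) = x³ + x² + 5x + 5
x₀ = -2.89, x₁ = 0.06

Secant formula: x_{n+1} = x_n - f(x_n)(x_n - x_{n-1})/(f(x_n) - f(x_{n-1}))

Iteration 1:
  f(-2.890000) = -25.235469
  f(0.060000) = 5.303816
  x_2 = 0.060000 - 5.303816×(0.060000 - (-2.890000))/(5.303816 - (-25.235469))
       = -0.452332
Iteration 2:
  f(0.060000) = 5.303816
  f(-0.452332) = 2.850395
  x_3 = -0.452332 - 2.850395×(-0.452332 - 0.060000)/(2.850395 - 5.303816)
       = -1.047562
Iteration 3:
  f(-0.452332) = 2.850395
  f(-1.047562) = -0.290001
  x_4 = -1.047562 - (-0.290001)×(-1.047562 - (-0.452332))/(-0.290001 - 2.850395)
       = -0.992595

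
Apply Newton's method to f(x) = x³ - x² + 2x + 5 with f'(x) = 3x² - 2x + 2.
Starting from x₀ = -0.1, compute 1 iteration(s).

f(x) = x³ - x² + 2x + 5
f'(x) = 3x² - 2x + 2
x₀ = -0.1

Newton-Raphson formula: x_{n+1} = x_n - f(x_n)/f'(x_n)

Iteration 1:
  f(-0.100000) = 4.789000
  f'(-0.100000) = 2.230000
  x_1 = -0.100000 - 4.789000/2.230000 = -2.247534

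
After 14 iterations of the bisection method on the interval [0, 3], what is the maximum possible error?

Bisection error bound: |error| ≤ (b-a)/2^n
|error| ≤ (3 - 0)/2^14 = 3/2^14
|error| ≤ 0.0001831055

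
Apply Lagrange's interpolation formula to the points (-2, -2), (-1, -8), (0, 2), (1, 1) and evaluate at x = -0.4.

Lagrange interpolation formula:
P(x) = Σ yᵢ × Lᵢ(x)
where Lᵢ(x) = Π_{j≠i} (x - xⱼ)/(xᵢ - xⱼ)

L_0(-0.4) = (-0.4 - (-1))/(-2 - (-1)) × (-0.4 - 0)/(-2 - 0) × (-0.4 - 1)/(-2 - 1) = -0.056000
L_1(-0.4) = (-0.4 - (-2))/(-1 - (-2)) × (-0.4 - 0)/(-1 - 0) × (-0.4 - 1)/(-1 - 1) = 0.448000
L_2(-0.4) = (-0.4 - (-2))/(0 - (-2)) × (-0.4 - (-1))/(0 - (-1)) × (-0.4 - 1)/(0 - 1) = 0.672000
L_3(-0.4) = (-0.4 - (-2))/(1 - (-2)) × (-0.4 - (-1))/(1 - (-1)) × (-0.4 - 0)/(1 - 0) = -0.064000

P(-0.4) = (-2)×L_0(-0.4) + (-8)×L_1(-0.4) + 2×L_2(-0.4) + 1×L_3(-0.4)
P(-0.4) = -2.192000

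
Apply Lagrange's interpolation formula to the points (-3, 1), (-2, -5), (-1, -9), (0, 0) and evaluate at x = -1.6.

Lagrange interpolation formula:
P(x) = Σ yᵢ × Lᵢ(x)
where Lᵢ(x) = Π_{j≠i} (x - xⱼ)/(xᵢ - xⱼ)

L_0(-1.6) = (-1.6 - (-2))/(-3 - (-2)) × (-1.6 - (-1))/(-3 - (-1)) × (-1.6 - 0)/(-3 - 0) = -0.064000
L_1(-1.6) = (-1.6 - (-3))/(-2 - (-3)) × (-1.6 - (-1))/(-2 - (-1)) × (-1.6 - 0)/(-2 - 0) = 0.672000
L_2(-1.6) = (-1.6 - (-3))/(-1 - (-3)) × (-1.6 - (-2))/(-1 - (-2)) × (-1.6 - 0)/(-1 - 0) = 0.448000
L_3(-1.6) = (-1.6 - (-3))/(0 - (-3)) × (-1.6 - (-2))/(0 - (-2)) × (-1.6 - (-1))/(0 - (-1)) = -0.056000

P(-1.6) = 1×L_0(-1.6) + (-5)×L_1(-1.6) + (-9)×L_2(-1.6) + 0×L_3(-1.6)
P(-1.6) = -7.456000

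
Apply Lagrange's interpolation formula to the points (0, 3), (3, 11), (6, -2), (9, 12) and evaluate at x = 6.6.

Lagrange interpolation formula:
P(x) = Σ yᵢ × Lᵢ(x)
where Lᵢ(x) = Π_{j≠i} (x - xⱼ)/(xᵢ - xⱼ)

L_0(6.6) = (6.6 - 3)/(0 - 3) × (6.6 - 6)/(0 - 6) × (6.6 - 9)/(0 - 9) = 0.032000
L_1(6.6) = (6.6 - 0)/(3 - 0) × (6.6 - 6)/(3 - 6) × (6.6 - 9)/(3 - 9) = -0.176000
L_2(6.6) = (6.6 - 0)/(6 - 0) × (6.6 - 3)/(6 - 3) × (6.6 - 9)/(6 - 9) = 1.056000
L_3(6.6) = (6.6 - 0)/(9 - 0) × (6.6 - 3)/(9 - 3) × (6.6 - 6)/(9 - 6) = 0.088000

P(6.6) = 3×L_0(6.6) + 11×L_1(6.6) + (-2)×L_2(6.6) + 12×L_3(6.6)
P(6.6) = -2.896000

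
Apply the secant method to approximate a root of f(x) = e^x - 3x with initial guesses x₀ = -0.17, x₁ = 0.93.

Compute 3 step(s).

f(x) = e^x - 3x
x₀ = -0.17, x₁ = 0.93

Secant formula: x_{n+1} = x_n - f(x_n)(x_n - x_{n-1})/(f(x_n) - f(x_{n-1}))

Iteration 1:
  f(-0.170000) = 1.353665
  f(0.930000) = -0.255491
  x_2 = 0.930000 - (-0.255491)×(0.930000 - (-0.170000))/(-0.255491 - 1.353665)
       = 0.755349
Iteration 2:
  f(0.930000) = -0.255491
  f(0.755349) = -0.137693
  x_3 = 0.755349 - (-0.137693)×(0.755349 - 0.930000)/(-0.137693 - (-0.255491))
       = 0.551201
Iteration 3:
  f(0.755349) = -0.137693
  f(0.551201) = 0.081733
  x_4 = 0.551201 - 0.081733×(0.551201 - 0.755349)/(0.081733 - (-0.137693))
       = 0.627243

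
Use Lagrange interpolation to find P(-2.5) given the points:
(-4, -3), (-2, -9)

Lagrange interpolation formula:
P(x) = Σ yᵢ × Lᵢ(x)
where Lᵢ(x) = Π_{j≠i} (x - xⱼ)/(xᵢ - xⱼ)

L_0(-2.5) = (-2.5 - (-2))/(-4 - (-2)) = 0.250000
L_1(-2.5) = (-2.5 - (-4))/(-2 - (-4)) = 0.750000

P(-2.5) = (-3)×L_0(-2.5) + (-9)×L_1(-2.5)
P(-2.5) = -7.500000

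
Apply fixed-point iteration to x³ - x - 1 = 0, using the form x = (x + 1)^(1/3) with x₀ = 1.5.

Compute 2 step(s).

Equation: x³ - x - 1 = 0
Fixed-point form: x = (x + 1)^(1/3)
x₀ = 1.5

x_1 = g(1.500000) = 1.357209
x_2 = g(1.357209) = 1.330861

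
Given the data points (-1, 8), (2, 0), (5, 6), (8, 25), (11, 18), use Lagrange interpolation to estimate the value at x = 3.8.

Lagrange interpolation formula:
P(x) = Σ yᵢ × Lᵢ(x)
where Lᵢ(x) = Π_{j≠i} (x - xⱼ)/(xᵢ - xⱼ)

L_0(3.8) = (3.8 - 2)/(-1 - 2) × (3.8 - 5)/(-1 - 5) × (3.8 - 8)/(-1 - 8) × (3.8 - 11)/(-1 - 11) = -0.033600
L_1(3.8) = (3.8 - (-1))/(2 - (-1)) × (3.8 - 5)/(2 - 5) × (3.8 - 8)/(2 - 8) × (3.8 - 11)/(2 - 11) = 0.358400
L_2(3.8) = (3.8 - (-1))/(5 - (-1)) × (3.8 - 2)/(5 - 2) × (3.8 - 8)/(5 - 8) × (3.8 - 11)/(5 - 11) = 0.806400
L_3(3.8) = (3.8 - (-1))/(8 - (-1)) × (3.8 - 2)/(8 - 2) × (3.8 - 5)/(8 - 5) × (3.8 - 11)/(8 - 11) = -0.153600
L_4(3.8) = (3.8 - (-1))/(11 - (-1)) × (3.8 - 2)/(11 - 2) × (3.8 - 5)/(11 - 5) × (3.8 - 8)/(11 - 8) = 0.022400

P(3.8) = 8×L_0(3.8) + 0×L_1(3.8) + 6×L_2(3.8) + 25×L_3(3.8) + 18×L_4(3.8)
P(3.8) = 1.132800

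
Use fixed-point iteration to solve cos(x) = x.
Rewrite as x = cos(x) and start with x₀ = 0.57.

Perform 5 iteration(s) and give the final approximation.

Equation: cos(x) = x
Fixed-point form: x = cos(x)
x₀ = 0.57

x_1 = g(0.570000) = 0.841901
x_2 = g(0.841901) = 0.666046
x_3 = g(0.666046) = 0.786271
x_4 = g(0.786271) = 0.706489
x_5 = g(0.706489) = 0.760646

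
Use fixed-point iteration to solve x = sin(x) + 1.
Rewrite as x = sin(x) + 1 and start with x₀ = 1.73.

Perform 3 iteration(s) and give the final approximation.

Equation: x = sin(x) + 1
Fixed-point form: x = sin(x) + 1
x₀ = 1.73

x_1 = g(1.730000) = 1.987354
x_2 = g(1.987354) = 1.914487
x_3 = g(1.914487) = 1.941517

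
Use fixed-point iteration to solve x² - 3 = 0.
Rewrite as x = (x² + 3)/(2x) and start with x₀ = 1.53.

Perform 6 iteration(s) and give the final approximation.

Equation: x² - 3 = 0
Fixed-point form: x = (x² + 3)/(2x)
x₀ = 1.53

x_1 = g(1.530000) = 1.745392
x_2 = g(1.745392) = 1.732102
x_3 = g(1.732102) = 1.732051
x_4 = g(1.732051) = 1.732051
x_5 = g(1.732051) = 1.732051
x_6 = g(1.732051) = 1.732051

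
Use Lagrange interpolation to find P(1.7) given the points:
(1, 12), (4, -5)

Lagrange interpolation formula:
P(x) = Σ yᵢ × Lᵢ(x)
where Lᵢ(x) = Π_{j≠i} (x - xⱼ)/(xᵢ - xⱼ)

L_0(1.7) = (1.7 - 4)/(1 - 4) = 0.766667
L_1(1.7) = (1.7 - 1)/(4 - 1) = 0.233333

P(1.7) = 12×L_0(1.7) + (-5)×L_1(1.7)
P(1.7) = 8.033333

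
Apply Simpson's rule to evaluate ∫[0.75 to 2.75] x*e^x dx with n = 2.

f(x) = x*e^x
a = 0.75, b = 2.75, n = 2
h = (b - a)/n = 1.000000

Simpson's rule: (h/3)[f(x₀) + 4f(x₁) + 2f(x₂) + ... + f(xₙ)]

x_0 = 0.7500, f(x_0) = 1.587750, coefficient = 1
x_1 = 1.7500, f(x_1) = 10.070555, coefficient = 4
x_2 = 2.7500, f(x_2) = 43.017238, coefficient = 1

I ≈ (1.000000/3) × 84.887206 = 28.295735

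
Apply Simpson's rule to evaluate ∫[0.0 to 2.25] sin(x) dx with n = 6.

f(x) = sin(x)
a = 0.0, b = 2.25, n = 6
h = (b - a)/n = 0.375000

Simpson's rule: (h/3)[f(x₀) + 4f(x₁) + 2f(x₂) + ... + f(xₙ)]

x_0 = 0.0000, f(x_0) = 0.000000, coefficient = 1
x_1 = 0.3750, f(x_1) = 0.366273, coefficient = 4
x_2 = 0.7500, f(x_2) = 0.681639, coefficient = 2
x_3 = 1.1250, f(x_3) = 0.902268, coefficient = 4
x_4 = 1.5000, f(x_4) = 0.997495, coefficient = 2
x_5 = 1.8750, f(x_5) = 0.954086, coefficient = 4
x_6 = 2.2500, f(x_6) = 0.778073, coefficient = 1

I ≈ (0.375000/3) × 13.026844 = 1.628356
Exact value: 1.628174
Error: 0.000182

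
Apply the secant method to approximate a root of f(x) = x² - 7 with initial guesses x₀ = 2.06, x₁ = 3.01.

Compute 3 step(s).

f(x) = x² - 7
x₀ = 2.06, x₁ = 3.01

Secant formula: x_{n+1} = x_n - f(x_n)(x_n - x_{n-1})/(f(x_n) - f(x_{n-1}))

Iteration 1:
  f(2.060000) = -2.756400
  f(3.010000) = 2.060100
  x_2 = 3.010000 - 2.060100×(3.010000 - 2.060000)/(2.060100 - (-2.756400))
       = 2.603669
Iteration 2:
  f(3.010000) = 2.060100
  f(2.603669) = -0.220910
  x_3 = 2.603669 - (-0.220910)×(2.603669 - 3.010000)/(-0.220910 - 2.060100)
       = 2.643021
Iteration 3:
  f(2.603669) = -0.220910
  f(2.643021) = -0.014441
  x_4 = 2.643021 - (-0.014441)×(2.643021 - 2.603669)/(-0.014441 - (-0.220910))
       = 2.645773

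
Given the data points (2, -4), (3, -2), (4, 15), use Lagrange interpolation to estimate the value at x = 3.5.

Lagrange interpolation formula:
P(x) = Σ yᵢ × Lᵢ(x)
where Lᵢ(x) = Π_{j≠i} (x - xⱼ)/(xᵢ - xⱼ)

L_0(3.5) = (3.5 - 3)/(2 - 3) × (3.5 - 4)/(2 - 4) = -0.125000
L_1(3.5) = (3.5 - 2)/(3 - 2) × (3.5 - 4)/(3 - 4) = 0.750000
L_2(3.5) = (3.5 - 2)/(4 - 2) × (3.5 - 3)/(4 - 3) = 0.375000

P(3.5) = (-4)×L_0(3.5) + (-2)×L_1(3.5) + 15×L_2(3.5)
P(3.5) = 4.625000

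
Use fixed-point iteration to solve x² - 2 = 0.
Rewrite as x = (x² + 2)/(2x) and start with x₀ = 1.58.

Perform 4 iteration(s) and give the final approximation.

Equation: x² - 2 = 0
Fixed-point form: x = (x² + 2)/(2x)
x₀ = 1.58

x_1 = g(1.580000) = 1.422911
x_2 = g(1.422911) = 1.414240
x_3 = g(1.414240) = 1.414214
x_4 = g(1.414214) = 1.414214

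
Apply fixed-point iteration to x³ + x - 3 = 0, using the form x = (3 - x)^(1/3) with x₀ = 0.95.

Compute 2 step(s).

Equation: x³ + x - 3 = 0
Fixed-point form: x = (3 - x)^(1/3)
x₀ = 0.95

x_1 = g(0.950000) = 1.270334
x_2 = g(1.270334) = 1.200386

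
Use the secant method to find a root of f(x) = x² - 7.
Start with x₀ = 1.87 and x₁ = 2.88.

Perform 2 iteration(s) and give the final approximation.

f(x) = x² - 7
x₀ = 1.87, x₁ = 2.88

Secant formula: x_{n+1} = x_n - f(x_n)(x_n - x_{n-1})/(f(x_n) - f(x_{n-1}))

Iteration 1:
  f(1.870000) = -3.503100
  f(2.880000) = 1.294400
  x_2 = 2.880000 - 1.294400×(2.880000 - 1.870000)/(1.294400 - (-3.503100))
       = 2.607495
Iteration 2:
  f(2.880000) = 1.294400
  f(2.607495) = -0.200971
  x_3 = 2.607495 - (-0.200971)×(2.607495 - 2.880000)/(-0.200971 - 1.294400)
       = 2.644118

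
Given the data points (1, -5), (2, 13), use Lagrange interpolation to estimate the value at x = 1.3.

Lagrange interpolation formula:
P(x) = Σ yᵢ × Lᵢ(x)
where Lᵢ(x) = Π_{j≠i} (x - xⱼ)/(xᵢ - xⱼ)

L_0(1.3) = (1.3 - 2)/(1 - 2) = 0.700000
L_1(1.3) = (1.3 - 1)/(2 - 1) = 0.300000

P(1.3) = (-5)×L_0(1.3) + 13×L_1(1.3)
P(1.3) = 0.400000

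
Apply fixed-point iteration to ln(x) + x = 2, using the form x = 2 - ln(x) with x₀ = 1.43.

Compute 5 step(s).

Equation: ln(x) + x = 2
Fixed-point form: x = 2 - ln(x)
x₀ = 1.43

x_1 = g(1.430000) = 1.642326
x_2 = g(1.642326) = 1.503887
x_3 = g(1.503887) = 1.591947
x_4 = g(1.591947) = 1.535042
x_5 = g(1.535042) = 1.571442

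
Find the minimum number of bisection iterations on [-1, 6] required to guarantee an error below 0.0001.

We need (b-a)/2^n ≤ 0.0001
(6 - (-1))/2^n ≤ 0.0001
7/2^n ≤ 0.0001
2^n ≥ 70000
n ≥ log₂(70000) = 16.10
n ≥ 17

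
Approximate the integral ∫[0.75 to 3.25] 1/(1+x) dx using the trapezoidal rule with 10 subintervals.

f(x) = 1/(1+x)
a = 0.75, b = 3.25, n = 10
h = (b - a)/n = 0.250000

Trapezoidal rule: (h/2)[f(x₀) + 2f(x₁) + 2f(x₂) + ... + f(xₙ)]

x_0 = 0.7500, f(x_0) = 0.571429, coefficient = 1
x_1 = 1.0000, f(x_1) = 0.500000, coefficient = 2
x_2 = 1.2500, f(x_2) = 0.444444, coefficient = 2
x_3 = 1.5000, f(x_3) = 0.400000, coefficient = 2
x_4 = 1.7500, f(x_4) = 0.363636, coefficient = 2
x_5 = 2.0000, f(x_5) = 0.333333, coefficient = 2
x_6 = 2.2500, f(x_6) = 0.307692, coefficient = 2
x_7 = 2.5000, f(x_7) = 0.285714, coefficient = 2
x_8 = 2.7500, f(x_8) = 0.266667, coefficient = 2
x_9 = 3.0000, f(x_9) = 0.250000, coefficient = 2
x_10 = 3.2500, f(x_10) = 0.235294, coefficient = 1

I ≈ (0.250000/2) × 7.109697 = 0.888712
Exact value: 0.887303
Error: 0.001409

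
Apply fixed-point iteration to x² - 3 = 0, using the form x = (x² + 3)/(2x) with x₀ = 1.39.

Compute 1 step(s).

Equation: x² - 3 = 0
Fixed-point form: x = (x² + 3)/(2x)
x₀ = 1.39

x_1 = g(1.390000) = 1.774137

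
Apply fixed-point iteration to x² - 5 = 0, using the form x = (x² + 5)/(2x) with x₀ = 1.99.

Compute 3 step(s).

Equation: x² - 5 = 0
Fixed-point form: x = (x² + 5)/(2x)
x₀ = 1.99

x_1 = g(1.990000) = 2.251281
x_2 = g(2.251281) = 2.236119
x_3 = g(2.236119) = 2.236068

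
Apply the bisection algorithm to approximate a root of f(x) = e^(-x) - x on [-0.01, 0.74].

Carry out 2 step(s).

f(x) = e^(-x) - x
Initial interval: [-0.01, 0.74]

Iteration 1:
  c_1 = (-0.010000 + 0.740000)/2 = 0.365000
  f(c_1) = f(0.365000) = 0.329197
  f(a) × f(c) ≥ 0, new interval: [0.365000, 0.740000]
Iteration 2:
  c_2 = (0.365000 + 0.740000)/2 = 0.552500
  f(c_2) = f(0.552500) = 0.023009
  f(a) × f(c) ≥ 0, new interval: [0.552500, 0.740000]

After 2 iteration(s), the approximation is c_2 = 0.552500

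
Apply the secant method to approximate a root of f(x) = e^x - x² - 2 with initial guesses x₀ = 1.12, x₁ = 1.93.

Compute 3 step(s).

f(x) = e^x - x² - 2
x₀ = 1.12, x₁ = 1.93

Secant formula: x_{n+1} = x_n - f(x_n)(x_n - x_{n-1})/(f(x_n) - f(x_{n-1}))

Iteration 1:
  f(1.120000) = -0.189546
  f(1.930000) = 1.164610
  x_2 = 1.930000 - 1.164610×(1.930000 - 1.120000)/(1.164610 - (-0.189546))
       = 1.233378
Iteration 2:
  f(1.930000) = 1.164610
  f(1.233378) = -0.088415
  x_3 = 1.233378 - (-0.088415)×(1.233378 - 1.930000)/(-0.088415 - 1.164610)
       = 1.282533
Iteration 3:
  f(1.233378) = -0.088415
  f(1.282533) = -0.039129
  x_4 = 1.282533 - (-0.039129)×(1.282533 - 1.233378)/(-0.039129 - (-0.088415))
       = 1.321558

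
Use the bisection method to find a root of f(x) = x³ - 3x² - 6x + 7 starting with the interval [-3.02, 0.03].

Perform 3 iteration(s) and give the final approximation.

f(x) = x³ - 3x² - 6x + 7
Initial interval: [-3.02, 0.03]

Iteration 1:
  c_1 = (-3.020000 + 0.030000)/2 = -1.495000
  f(c_1) = f(-1.495000) = 5.923563
  f(a) × f(c) < 0, new interval: [-3.020000, -1.495000]
Iteration 2:
  c_2 = (-3.020000 + (-1.495000))/2 = -2.257500
  f(c_2) = f(-2.257500) = -6.248830
  f(a) × f(c) ≥ 0, new interval: [-2.257500, -1.495000]
Iteration 3:
  c_3 = (-2.257500 + (-1.495000))/2 = -1.876250
  f(c_3) = f(-1.876250) = 1.091569
  f(a) × f(c) < 0, new interval: [-2.257500, -1.876250]

After 3 iteration(s), the approximation is c_3 = -1.876250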